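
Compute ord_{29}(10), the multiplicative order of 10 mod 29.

28

Since 10 ∈ (Z/29Z)^×, its order divides φ(29) = 29 − 1 = 28 = 2^2 · 7.
Divisors of 28: 1, 2, 4, 7, 14, 28.
Compute 10^d (mod 29) for the divisors d until we hit 1:
10^1 ≡ 10 (mod 29)
10^2 ≡ 13 (mod 29)
10^4 ≡ 24 (mod 29)
10^7 ≡ 17 (mod 29)
10^14 ≡ 28 (mod 29)
10^28 ≡ 1 (mod 29) ✓
The smallest such exponent is 28, so the order of 10 is 28.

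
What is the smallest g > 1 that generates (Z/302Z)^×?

7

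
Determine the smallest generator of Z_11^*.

φ(11) = 11 − 1 = 10 = 2 · 5.
g is a primitive root iff g^(10/q) ≢ 1 (mod 11) for each prime q ∈ {2, 5}.
g = 2: 2^5 ≡ 10; 2^2 ≡ 4 — none is 1, so 2 is a primitive root.
Hence the least primitive root of 11 is 2.

2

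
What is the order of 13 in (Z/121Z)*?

110

Since 13 ∈ (Z/121Z)^×, its order divides φ(121) = φ(11^2) = 11·(11−1) = 110 = 2 · 5 · 11.
Divisors of 110: 1, 2, 5, 10, 11, 22, 55, 110.
Compute 13^d (mod 121) for the divisors d until we hit 1:
13^1 ≡ 13 (mod 121)
13^2 ≡ 48 (mod 121)
13^5 ≡ 65 (mod 121)
13^10 ≡ 111 (mod 121)
13^11 ≡ 112 (mod 121)
13^22 ≡ 81 (mod 121)
13^55 ≡ 120 (mod 121)
13^110 ≡ 1 (mod 121) ✓
The smallest such exponent is 110, so the order of 13 is 110.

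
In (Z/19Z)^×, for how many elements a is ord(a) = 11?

φ(19) = 19 − 1 = 18 = 2 · 3^2.
Since (Z/19Z)^× is cyclic of order 18, the number of elements of order d is φ(d) when d | 18 and 0 otherwise.
11 does not divide 18, so no element of (Z/19Z)^× has order 11.

0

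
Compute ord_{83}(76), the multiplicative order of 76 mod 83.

The order of 76 must divide φ(83) = 83 − 1 = 82 = 2 · 41.
Divisors of 82: 1, 2, 41, 82.
Check 76^d mod 83 for each divisor in increasing order:
76^1 ≡ 76
76^2 ≡ 49
76^41 ≡ 82
76^82 ≡ 1
So ord_83(76) = 82.

82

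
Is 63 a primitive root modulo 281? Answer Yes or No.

No

φ(281) = 281 − 1 = 280 = 2^3 · 5 · 7.
63 is a primitive root mod 281 iff 63^(φ(281)/q) ≢ 1 for every prime q | φ(281), i.e. q ∈ {2, 5, 7}.
63^140 ≡ 1 (mod 281)  [q = 2: ≡ 1 ✗]
63^56 ≡ 232 (mod 281)  [q = 5: ≢ 1 ✓]
63^40 ≡ 181 (mod 281)  [q = 7: ≢ 1 ✓]
The check at q = 2 fails, so 63 generates a proper subgroup.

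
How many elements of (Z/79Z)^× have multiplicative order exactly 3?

φ(79) = 79 − 1 = 78 = 2 · 3 · 13.
Since (Z/79Z)^× is cyclic of order 78, the number of elements of order d is φ(d) when d | 78 and 0 otherwise.
3 | 78, and φ(3) = 3 − 1 = 2.

2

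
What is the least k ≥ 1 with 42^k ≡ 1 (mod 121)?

55

The order of 42 must divide φ(121) = φ(11^2) = 11·(11−1) = 110 = 2 · 5 · 11.
Divisors of 110: 1, 2, 5, 10, 11, 22, 55, 110.
Evaluate successive powers at the divisors of 110:
42^1 ≡ 42 (mod 121)
42^2 ≡ 70 (mod 121)
42^5 ≡ 100 (mod 121)
42^10 ≡ 78 (mod 121)
42^11 ≡ 9 (mod 121)
42^22 ≡ 81 (mod 121)
42^55 ≡ 1 (mod 121) ✓
The smallest such exponent is 55, so the order of 42 is 55.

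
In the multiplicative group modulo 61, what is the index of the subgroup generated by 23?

3

By Lagrange's theorem, ord_61(23) divides φ(61) = 61 − 1 = 60 = 2^2 · 3 · 5.
Divisors of 60: 1, 2, 3, 4, 5, 6, 10, 12, 15, 20, 30, 60.
Evaluate successive powers at the divisors of 60:
23^1 ≡ 23 (mod 61)
23^2 ≡ 41 (mod 61)
23^3 ≡ 28 (mod 61)
23^4 ≡ 34 (mod 61)
23^5 ≡ 50 (mod 61)
23^6 ≡ 52 (mod 61)
23^10 ≡ 60 (mod 61)
23^12 ≡ 20 (mod 61)
23^15 ≡ 11 (mod 61)
23^20 ≡ 1 (mod 61) ✓
So ord_61(23) = 20, hence |⟨23⟩| = 20.
[(Z/61Z)^× : ⟨23⟩] = 60/20 = 3.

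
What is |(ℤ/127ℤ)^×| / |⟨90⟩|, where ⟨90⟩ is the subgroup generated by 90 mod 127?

7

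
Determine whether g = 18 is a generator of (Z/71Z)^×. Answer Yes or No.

No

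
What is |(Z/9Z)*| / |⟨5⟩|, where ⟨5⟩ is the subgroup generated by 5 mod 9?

Since 5 ∈ (Z/9Z)^×, its order divides φ(9) = φ(3^2) = 3·(3−1) = 6 = 2 · 3.
Divisors of 6: 1, 2, 3, 6.
Check 5^d mod 9 for each divisor in increasing order:
5^1 ≡ 5
5^2 ≡ 7
5^3 ≡ 8
5^6 ≡ 1
The order of 5 is 6, so the subgroup it generates has 6 elements.
Index = |(Z/9Z)^×| / |⟨5⟩| = 6 / 6 = 1.

1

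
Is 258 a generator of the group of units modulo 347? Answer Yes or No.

Yes

φ(347) = 347 − 1 = 346 = 2 · 173.
258 is a primitive root mod 347 iff 258^(φ(347)/q) ≢ 1 for every prime q | φ(347), i.e. q ∈ {2, 173}.
258^173 ≡ 346 (mod 347)  [q = 2: ≢ 1 ✓]
258^2 ≡ 287 (mod 347)  [q = 173: ≢ 1 ✓]
All checks pass, so 258 has order 346 and is a primitive root modulo 347.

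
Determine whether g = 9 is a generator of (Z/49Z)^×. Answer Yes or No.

No

φ(49) = φ(7^2) = 7·(7−1) = 42 = 2 · 3 · 7.
An element g generates (Z/49Z)^× iff g^(42/q) ≢ 1 (mod 49) for each prime q ∈ {2, 3, 7}.
9^21 ≡ 1 (mod 49)  [q = 2: ≡ 1 ✗]
9^14 ≡ 18 (mod 49)  [q = 3: ≢ 1 ✓]
9^6 ≡ 36 (mod 49)  [q = 7: ≢ 1 ✓]
Since 9^21 ≡ 1, the order of 9 divides 21 < 42, so 9 is not a primitive root.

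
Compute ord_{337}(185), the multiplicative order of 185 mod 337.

336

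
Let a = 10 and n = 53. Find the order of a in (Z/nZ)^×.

13

By Lagrange's theorem, ord_53(10) divides φ(53) = 53 − 1 = 52 = 2^2 · 13.
Divisors of 52: 1, 2, 4, 13, 26, 52.
Compute 10^d (mod 53) for the divisors d until we hit 1:
10^1 ≡ 10 (mod 53)
10^2 ≡ 47 (mod 53)
10^4 ≡ 36 (mod 53)
10^13 ≡ 1 (mod 53) ✓
Therefore the multiplicative order of 10 modulo 53 is 13.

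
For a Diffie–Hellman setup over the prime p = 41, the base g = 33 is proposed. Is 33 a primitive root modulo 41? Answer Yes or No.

No

φ(41) = 41 − 1 = 40 = 2^3 · 5.
Test 33^(40/q) mod 41 for each prime factor q of 40:
33^20 ≡ 1 (mod 41)  [q = 2: ≡ 1 ✗]
33^8 ≡ 16 (mod 41)  [q = 5: ≢ 1 ✓]
The check at q = 2 fails, so 33 generates a proper subgroup.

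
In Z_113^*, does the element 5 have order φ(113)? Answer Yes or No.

φ(113) = 113 − 1 = 112 = 2^4 · 7.
An element g generates (Z/113Z)^× iff g^(112/q) ≢ 1 (mod 113) for each prime q ∈ {2, 7}.
5^56 ≡ 112 (mod 113)  [q = 2: ≢ 1 ✓]
5^16 ≡ 30 (mod 113)  [q = 7: ≢ 1 ✓]
All checks pass, so 5 has order 112 and is a primitive root modulo 113.

Yes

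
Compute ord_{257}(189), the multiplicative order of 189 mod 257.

32

The order of 189 must divide φ(257) = 257 − 1 = 256 = 2^8.
Divisors of 256: 1, 2, 4, 8, 16, 32, 64, 128, 256.
Check 189^d mod 257 for each divisor in increasing order:
189^1 ≡ 189
189^2 ≡ 255
189^4 ≡ 4
189^8 ≡ 16
189^16 ≡ 256
189^32 ≡ 1
Hence ord(189) = 32.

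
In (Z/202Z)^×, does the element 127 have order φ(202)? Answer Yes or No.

Yes

φ(202) = φ(2)·φ(101) = 1·100 = 100 = 2^2 · 5^2.
127 is a primitive root mod 202 iff 127^(φ(202)/q) ≢ 1 for every prime q | φ(202), i.e. q ∈ {2, 5}.
127^50 ≡ 201 (mod 202)  [q = 2: ≢ 1 ✓]
127^20 ≡ 137 (mod 202)  [q = 5: ≢ 1 ✓]
Every test exponent gives a nontrivial residue, hence 127 generates the full group.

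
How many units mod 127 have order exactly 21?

φ(127) = 127 − 1 = 126 = 2 · 3^2 · 7.
Since (Z/127Z)^× is cyclic of order 126, the number of elements of order d is φ(d) when d | 126 and 0 otherwise.
21 = 3 · 7 divides 126, and φ(21) = 12.

12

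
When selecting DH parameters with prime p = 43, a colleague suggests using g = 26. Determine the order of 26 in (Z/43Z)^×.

42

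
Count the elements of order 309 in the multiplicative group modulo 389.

0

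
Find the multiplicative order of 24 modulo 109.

108

The order of 24 must divide φ(109) = 109 − 1 = 108 = 2^2 · 3^3.
Divisors of 108: 1, 2, 3, 4, 6, 9, 12, 18, 27, 36, 54, 108.
Evaluate successive powers at the divisors of 108:
24^1 ≡ 24 (mod 109)
24^2 ≡ 31 (mod 109)
24^3 ≡ 90 (mod 109)
24^4 ≡ 89 (mod 109)
24^6 ≡ 34 (mod 109)
24^9 ≡ 8 (mod 109)
24^12 ≡ 66 (mod 109)
24^18 ≡ 64 (mod 109)
24^27 ≡ 76 (mod 109)
24^36 ≡ 63 (mod 109)
24^54 ≡ 108 (mod 109)
24^108 ≡ 1 (mod 109) ✓
The smallest such exponent is 108, so the order of 24 is 108.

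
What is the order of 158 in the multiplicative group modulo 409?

408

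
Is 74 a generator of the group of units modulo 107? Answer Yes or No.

Yes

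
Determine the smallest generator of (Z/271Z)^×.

φ(271) = 271 − 1 = 270 = 2 · 3^3 · 5.
Test candidates g = 2, 3, … against the prime factors q ∈ {2, 3, 5} of φ(271): g is a generator iff g^(270/q) ≢ 1 for every such q.
g = 2: 2^135 ≡ 1 — hits 1, so not a primitive root.
g = 3: 3^135 ≡ 270; 3^90 ≡ 1 — hits 1, so not a primitive root.
g = 4: 4^135 ≡ 1 — hits 1, so not a primitive root.
g = 5: 5^135 ≡ 1 — hits 1, so not a primitive root.
g = 6: 6^135 ≡ 270; 6^90 ≡ 242; 6^54 ≡ 10 — none is 1, so 6 is a primitive root.
The smallest primitive root modulo 271 is 6.

6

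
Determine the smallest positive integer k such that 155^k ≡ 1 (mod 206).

51

By Lagrange's theorem, ord_206(155) divides φ(206) = φ(2)·φ(103) = 1·102 = 102 = 2 · 3 · 17.
Divisors of 102: 1, 2, 3, 6, 17, 34, 51, 102.
Test each divisor d:
155^1 ≡ 155
155^2 ≡ 129
155^3 ≡ 13
155^6 ≡ 169
155^17 ≡ 149
155^34 ≡ 159
155^51 ≡ 1
Hence ord(155) = 51.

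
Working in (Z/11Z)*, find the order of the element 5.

ord(5) | φ(11) = 11 − 1 = 10 = 2 · 5.
Divisors of 10: 1, 2, 5, 10.
Evaluate successive powers at the divisors of 10:
5^1 ≡ 5 (mod 11)
5^2 ≡ 3 (mod 11)
5^5 ≡ 1 (mod 11) ✓
The smallest such exponent is 5, so the order of 5 is 5.

5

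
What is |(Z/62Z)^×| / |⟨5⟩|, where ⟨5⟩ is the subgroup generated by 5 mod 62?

10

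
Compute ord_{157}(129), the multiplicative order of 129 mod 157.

4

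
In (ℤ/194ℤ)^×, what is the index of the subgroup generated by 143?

By Lagrange's theorem, ord_194(143) divides φ(194) = φ(2)·φ(97) = 1·96 = 96 = 2^5 · 3.
Divisors of 96: 1, 2, 3, 4, 6, 8, 12, 16, 24, 32, 48, 96.
Check 143^d mod 194 for each divisor in increasing order:
143^1 ≡ 143 (mod 194)
143^2 ≡ 79 (mod 194)
143^3 ≡ 45 (mod 194)
143^4 ≡ 33 (mod 194)
143^6 ≡ 85 (mod 194)
143^8 ≡ 119 (mod 194)
143^12 ≡ 47 (mod 194)
143^16 ≡ 193 (mod 194)
143^24 ≡ 75 (mod 194)
143^32 ≡ 1 (mod 194) ✓
Thus |⟨143⟩| = ord(143) = 32.
The index is φ(194) / ord(143) = 96 / 32 = 3.

3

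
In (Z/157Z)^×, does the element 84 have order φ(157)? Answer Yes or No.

φ(157) = 157 − 1 = 156 = 2^2 · 3 · 13.
It suffices to check that the order of 84 is not a proper divisor of 156: compute 84^(156/q) for q ∈ {2, 3, 13}.
84^78 ≡ 156 (mod 157)  [q = 2: ≢ 1 ✓]
84^52 ≡ 12 (mod 157)  [q = 3: ≢ 1 ✓]
84^12 ≡ 153 (mod 157)  [q = 13: ≢ 1 ✓]
Every test exponent gives a nontrivial residue, hence 84 generates the full group.

Yes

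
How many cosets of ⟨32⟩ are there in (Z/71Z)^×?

10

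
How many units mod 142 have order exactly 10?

φ(142) = φ(2)·φ(71) = 1·70 = 70 = 2 · 5 · 7.
Since (Z/142Z)^× is cyclic of order 70, the number of elements of order d is φ(d) when d | 70 and 0 otherwise.
10 = 2 · 5 divides 70, and φ(10) = 4.

4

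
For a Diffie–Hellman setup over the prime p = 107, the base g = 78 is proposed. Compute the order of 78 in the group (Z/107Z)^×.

106

The order of 78 must divide φ(107) = 107 − 1 = 106 = 2 · 53.
Divisors of 106: 1, 2, 53, 106.
Compute 78^d (mod 107) for the divisors d until we hit 1:
78^1 ≡ 78
78^2 ≡ 92
78^53 ≡ 106
78^106 ≡ 1
The smallest such exponent is 106, so the order of 78 is 106.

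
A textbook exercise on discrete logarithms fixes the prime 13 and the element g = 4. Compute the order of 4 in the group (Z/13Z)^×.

Since 4 ∈ (Z/13Z)^×, its order divides φ(13) = 13 − 1 = 12 = 2^2 · 3.
Divisors of 12: 1, 2, 3, 4, 6, 12.
Check 4^d mod 13 for each divisor in increasing order:
4^1 ≡ 4
4^2 ≡ 3
4^3 ≡ 12
4^4 ≡ 9
4^6 ≡ 1
Therefore the multiplicative order of 4 modulo 13 is 6.

6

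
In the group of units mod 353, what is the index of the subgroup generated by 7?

11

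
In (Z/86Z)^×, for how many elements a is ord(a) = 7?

φ(86) = φ(2)·φ(43) = 1·42 = 42 = 2 · 3 · 7.
(Z/86Z)^× is cyclic (|G| = 42); a cyclic group of order m has exactly φ(d) elements of each order d | m, and none otherwise.
7 | 42, and φ(7) = 7 − 1 = 6.

6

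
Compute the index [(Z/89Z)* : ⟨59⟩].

1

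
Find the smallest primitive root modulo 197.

φ(197) = 197 − 1 = 196 = 2^2 · 7^2.
Test candidates g = 2, 3, … against the prime factors q ∈ {2, 7} of φ(197): g is a generator iff g^(196/q) ≢ 1 for every such q.
g = 2: 2^98 ≡ 196; 2^28 ≡ 104 — none is 1, so 2 is a primitive root.
So 2 is the smallest generator of (Z/197Z)^×.

2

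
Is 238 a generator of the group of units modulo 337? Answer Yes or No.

Yes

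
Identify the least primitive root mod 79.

φ(79) = 79 − 1 = 78 = 2 · 3 · 13.
g is a primitive root iff g^(78/q) ≢ 1 (mod 79) for each prime q ∈ {2, 3, 13}.
g = 2: 2^39 ≡ 1 — hits 1, so not a primitive root.
g = 3: 3^39 ≡ 78; 3^26 ≡ 23; 3^6 ≡ 18 — none is 1, so 3 is a primitive root.
Hence the least primitive root of 79 is 3.

3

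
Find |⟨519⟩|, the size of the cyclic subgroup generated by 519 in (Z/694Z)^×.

173

By Lagrange's theorem, ord_694(519) divides φ(694) = φ(2)·φ(347) = 1·346 = 346 = 2 · 173.
Divisors of 346: 1, 2, 173, 346.
Evaluate successive powers at the divisors of 346:
519^1 ≡ 519
519^2 ≡ 89
519^173 ≡ 1
So ord_694(519) = 173.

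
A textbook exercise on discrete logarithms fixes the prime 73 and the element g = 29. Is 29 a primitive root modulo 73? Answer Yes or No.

φ(73) = 73 − 1 = 72 = 2^3 · 3^2.
It suffices to check that the order of 29 is not a proper divisor of 72: compute 29^(72/q) for q ∈ {2, 3}.
29^36 ≡ 72 (mod 73)  [q = 2: ≢ 1 ✓]
29^24 ≡ 64 (mod 73)  [q = 3: ≢ 1 ✓]
All checks pass, so 29 has order 72 and is a primitive root modulo 73.

Yes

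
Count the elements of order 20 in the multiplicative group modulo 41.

8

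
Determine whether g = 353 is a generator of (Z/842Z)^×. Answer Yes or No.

φ(842) = φ(2)·φ(421) = 1·420 = 420 = 2^2 · 3 · 5 · 7.
An element g generates (Z/842Z)^× iff g^(420/q) ≢ 1 (mod 842) for each prime q ∈ {2, 3, 5, 7}.
353^210 ≡ 1 (mod 842)  [q = 2: ≡ 1 ✗]
353^140 ≡ 1 (mod 842)  [q = 3: ≡ 1 ✗]
353^84 ≡ 775 (mod 842)  [q = 5: ≢ 1 ✓]
353^60 ≡ 791 (mod 842)  [q = 7: ≢ 1 ✓]
Since 353^210 ≡ 1, the order of 353 divides 210 < 420, so 353 is not a primitive root.

No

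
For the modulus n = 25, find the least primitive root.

2

φ(25) = φ(5^2) = 5·(5−1) = 20 = 2^2 · 5.
Test candidates g = 2, 3, … against the prime factors q ∈ {2, 5} of φ(25): g is a generator iff g^(20/q) ≢ 1 for every such q.
g = 2: 2^10 ≡ 24; 2^4 ≡ 16 — none is 1, so 2 is a primitive root.
Hence the least primitive root of 25 is 2.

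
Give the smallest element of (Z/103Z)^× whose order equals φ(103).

5

φ(103) = 103 − 1 = 102 = 2 · 3 · 17.
Test candidates g = 2, 3, … against the prime factors q ∈ {2, 3, 17} of φ(103): g is a generator iff g^(102/q) ≢ 1 for every such q.
g = 2: 2^51 ≡ 1 — hits 1, so not a primitive root.
g = 3: 3^51 ≡ 102; 3^34 ≡ 1 — hits 1, so not a primitive root.
g = 4: 4^51 ≡ 1 — hits 1, so not a primitive root.
g = 5: 5^51 ≡ 102; 5^34 ≡ 56; 5^6 ≡ 72 — none is 1, so 5 is a primitive root.
The smallest primitive root modulo 103 is 5.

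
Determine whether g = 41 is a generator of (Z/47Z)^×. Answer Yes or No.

Yes

φ(47) = 47 − 1 = 46 = 2 · 23.
Test 41^(46/q) mod 47 for each prime factor q of 46:
41^23 ≡ 46 (mod 47)  [q = 2: ≢ 1 ✓]
41^2 ≡ 36 (mod 47)  [q = 23: ≢ 1 ✓]
Every test exponent gives a nontrivial residue, hence 41 generates the full group.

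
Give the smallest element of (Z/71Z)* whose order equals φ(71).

7

φ(71) = 71 − 1 = 70 = 2 · 5 · 7.
Test candidates g = 2, 3, … against the prime factors q ∈ {2, 5, 7} of φ(71): g is a generator iff g^(70/q) ≢ 1 for every such q.
g = 2: 2^35 ≡ 1 — hits 1, so not a primitive root.
g = 3: 3^35 ≡ 1 — hits 1, so not a primitive root.
g = 4: 4^35 ≡ 1 — hits 1, so not a primitive root.
g = 5: 5^35 ≡ 1 — hits 1, so not a primitive root.
g = 6: 6^35 ≡ 1 — hits 1, so not a primitive root.
g = 7: 7^35 ≡ 70; 7^14 ≡ 54; 7^10 ≡ 45 — none is 1, so 7 is a primitive root.
Hence the least primitive root of 71 is 7.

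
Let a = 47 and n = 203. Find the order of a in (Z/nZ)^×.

84

ord(47) | φ(203) = φ(7·29) = (7−1)·(29−1) = 6·28 = 168 = 2^3 · 3 · 7.
Divisors of 168: 1, 2, 3, 4, 6, 7, 8, 12, 14, 21, 24, 28, 42, 56, 84, 168.
Test each divisor d:
47^1 ≡ 47 (mod 203)
47^2 ≡ 179 (mod 203)
47^3 ≡ 90 (mod 203)
47^4 ≡ 170 (mod 203)
47^6 ≡ 183 (mod 203)
47^7 ≡ 75 (mod 203)
47^8 ≡ 74 (mod 203)
47^12 ≡ 197 (mod 203)
47^14 ≡ 144 (mod 203)
47^21 ≡ 41 (mod 203)
47^24 ≡ 36 (mod 203)
47^28 ≡ 30 (mod 203)
47^42 ≡ 57 (mod 203)
47^56 ≡ 88 (mod 203)
47^84 ≡ 1 (mod 203) ✓
Hence ord(47) = 84.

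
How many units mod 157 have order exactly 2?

1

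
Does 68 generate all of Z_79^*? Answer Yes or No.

Yes

φ(79) = 79 − 1 = 78 = 2 · 3 · 13.
68 is a primitive root mod 79 iff 68^(φ(79)/q) ≢ 1 for every prime q | φ(79), i.e. q ∈ {2, 3, 13}.
68^39 ≡ 78 (mod 79)  [q = 2: ≢ 1 ✓]
68^26 ≡ 55 (mod 79)  [q = 3: ≢ 1 ✓]
68^6 ≡ 65 (mod 79)  [q = 13: ≢ 1 ✓]
Every test exponent gives a nontrivial residue, hence 68 generates the full group.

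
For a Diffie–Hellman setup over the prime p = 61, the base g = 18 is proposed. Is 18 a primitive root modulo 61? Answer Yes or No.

Yes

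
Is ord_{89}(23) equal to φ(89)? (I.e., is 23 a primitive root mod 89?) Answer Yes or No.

Yes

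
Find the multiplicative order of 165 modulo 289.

272

Since 165 ∈ (Z/289Z)^×, its order divides φ(289) = φ(17^2) = 17·(17−1) = 272 = 2^4 · 17.
Divisors of 272: 1, 2, 4, 8, 16, 17, 34, 68, 136, 272.
Compute 165^d (mod 289) for the divisors d until we hit 1:
165^1 ≡ 165 (mod 289)
165^2 ≡ 59 (mod 289)
165^4 ≡ 13 (mod 289)
165^8 ≡ 169 (mod 289)
165^16 ≡ 239 (mod 289)
165^17 ≡ 131 (mod 289)
165^34 ≡ 110 (mod 289)
165^68 ≡ 251 (mod 289)
165^136 ≡ 288 (mod 289)
165^272 ≡ 1 (mod 289) ✓
Hence ord(165) = 272.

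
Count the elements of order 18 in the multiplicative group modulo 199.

6

φ(199) = 199 − 1 = 198 = 2 · 3^2 · 11.
In a cyclic group of order 198, there are φ(d) elements of order d for each divisor d of 198, and zero for non-divisors.
18 = 2 · 3^2 divides 198, and φ(18) = 6.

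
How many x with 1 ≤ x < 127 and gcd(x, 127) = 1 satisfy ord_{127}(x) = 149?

φ(127) = 127 − 1 = 126 = 2 · 3^2 · 7.
Since (Z/127Z)^× is cyclic of order 126, the number of elements of order d is φ(d) when d | 126 and 0 otherwise.
Since 149 ∤ 126, the count is 0.

0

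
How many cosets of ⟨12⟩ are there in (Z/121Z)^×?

Since 12 ∈ (Z/121Z)^×, its order divides φ(121) = φ(11^2) = 11·(11−1) = 110 = 2 · 5 · 11.
Divisors of 110: 1, 2, 5, 10, 11, 22, 55, 110.
Check 12^d mod 121 for each divisor in increasing order:
12^1 ≡ 12
12^2 ≡ 23
12^5 ≡ 56
12^10 ≡ 111
12^11 ≡ 1
So ord_121(12) = 11, hence |⟨12⟩| = 11.
[(Z/121Z)^× : ⟨12⟩] = 110/11 = 10.

10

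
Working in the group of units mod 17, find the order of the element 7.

Since 7 ∈ (Z/17Z)^×, its order divides φ(17) = 17 − 1 = 16 = 2^4.
Divisors of 16: 1, 2, 4, 8, 16.
Test each divisor d:
7^1 ≡ 7 (mod 17)
7^2 ≡ 15 (mod 17)
7^4 ≡ 4 (mod 17)
7^8 ≡ 16 (mod 17)
7^16 ≡ 1 (mod 17) ✓
Hence ord(7) = 16.

16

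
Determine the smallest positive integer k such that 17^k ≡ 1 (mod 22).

ord(17) | φ(22) = φ(2)·φ(11) = 1·10 = 10 = 2 · 5.
Divisors of 10: 1, 2, 5, 10.
Evaluate successive powers at the divisors of 10:
17^1 ≡ 17 (mod 22)
17^2 ≡ 3 (mod 22)
17^5 ≡ 21 (mod 22)
17^10 ≡ 1 (mod 22) ✓
Therefore the multiplicative order of 17 modulo 22 is 10.

10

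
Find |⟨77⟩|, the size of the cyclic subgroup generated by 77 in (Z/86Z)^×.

42

The order of 77 must divide φ(86) = φ(2)·φ(43) = 1·42 = 42 = 2 · 3 · 7.
Divisors of 42: 1, 2, 3, 6, 7, 14, 21, 42.
Check 77^d mod 86 for each divisor in increasing order:
77^1 ≡ 77
77^2 ≡ 81
77^3 ≡ 45
77^6 ≡ 47
77^7 ≡ 7
77^14 ≡ 49
77^21 ≡ 85
77^42 ≡ 1
The smallest such exponent is 42, so the order of 77 is 42.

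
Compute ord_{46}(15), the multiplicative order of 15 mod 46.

The order of 15 must divide φ(46) = φ(2)·φ(23) = 1·22 = 22 = 2 · 11.
Divisors of 22: 1, 2, 11, 22.
Compute 15^d (mod 46) for the divisors d until we hit 1:
15^1 ≡ 15
15^2 ≡ 41
15^11 ≡ 45
15^22 ≡ 1
Hence ord(15) = 22.

22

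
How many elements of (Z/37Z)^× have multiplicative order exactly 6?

2

φ(37) = 37 − 1 = 36 = 2^2 · 3^2.
In a cyclic group of order 36, there are φ(d) elements of order d for each divisor d of 36, and zero for non-divisors.
6 = 2 · 3 divides 36, and φ(6) = 2.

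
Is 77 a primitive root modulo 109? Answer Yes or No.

φ(109) = 109 − 1 = 108 = 2^2 · 3^3.
Test 77^(108/q) mod 109 for each prime factor q of 108:
77^54 ≡ 108 (mod 109)  [q = 2: ≢ 1 ✓]
77^36 ≡ 1 (mod 109)  [q = 3: ≡ 1 ✗]
77^36 ≡ 1 shows ord(77) | 36, strictly less than φ(109); not a primitive root.

No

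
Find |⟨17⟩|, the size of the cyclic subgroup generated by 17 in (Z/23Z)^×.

ord(17) | φ(23) = 23 − 1 = 22 = 2 · 11.
Divisors of 22: 1, 2, 11, 22.
Check 17^d mod 23 for each divisor in increasing order:
17^1 ≡ 17 (mod 23)
17^2 ≡ 13 (mod 23)
17^11 ≡ 22 (mod 23)
17^22 ≡ 1 (mod 23) ✓
Hence ord(17) = 22.

22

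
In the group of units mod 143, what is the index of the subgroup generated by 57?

By Lagrange's theorem, ord_143(57) divides φ(143) = φ(11·13) = (11−1)·(13−1) = 10·12 = 120 = 2^3 · 3 · 5.
Divisors of 120: 1, 2, 3, 4, 5, 6, 8, 10, 12, 15, 20, 24, 30, 40, 60, 120.
Evaluate successive powers at the divisors of 120:
57^1 ≡ 57 (mod 143)
57^2 ≡ 103 (mod 143)
57^3 ≡ 8 (mod 143)
57^4 ≡ 27 (mod 143)
57^5 ≡ 109 (mod 143)
57^6 ≡ 64 (mod 143)
57^8 ≡ 14 (mod 143)
57^10 ≡ 12 (mod 143)
57^12 ≡ 92 (mod 143)
57^15 ≡ 21 (mod 143)
57^20 ≡ 1 (mod 143) ✓
The order of 57 is 20, so the subgroup it generates has 20 elements.
The index is φ(143) / ord(57) = 120 / 20 = 6.

6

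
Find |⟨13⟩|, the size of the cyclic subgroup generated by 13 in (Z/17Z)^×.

4

The order of 13 must divide φ(17) = 17 − 1 = 16 = 2^4.
Divisors of 16: 1, 2, 4, 8, 16.
Check 13^d mod 17 for each divisor in increasing order:
13^1 ≡ 13 (mod 17)
13^2 ≡ 16 (mod 17)
13^4 ≡ 1 (mod 17) ✓
Therefore the multiplicative order of 13 modulo 17 is 4.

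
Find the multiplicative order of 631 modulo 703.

Since 631 ∈ (Z/703Z)^×, its order divides φ(703) = φ(19·37) = (19−1)·(37−1) = 18·36 = 648 = 2^3 · 3^4.
Divisors of 648: 1, 2, 3, 4, 6, 8, 9, 12, 18, 24, 27, 36, 54, 72, 81, 108, 162, 216, 324, 648.
Evaluate successive powers at the divisors of 648:
631^1 ≡ 631 (mod 703)
631^2 ≡ 263 (mod 703)
631^3 ≡ 45 (mod 703)
631^4 ≡ 275 (mod 703)
631^6 ≡ 619 (mod 703)
631^8 ≡ 404 (mod 703)
631^9 ≡ 438 (mod 703)
631^12 ≡ 26 (mod 703)
631^18 ≡ 628 (mod 703)
631^24 ≡ 676 (mod 703)
631^27 ≡ 191 (mod 703)
631^36 ≡ 1 (mod 703) ✓
So ord_703(631) = 36.

36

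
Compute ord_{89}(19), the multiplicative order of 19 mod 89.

ord(19) | φ(89) = 89 − 1 = 88 = 2^3 · 11.
Divisors of 88: 1, 2, 4, 8, 11, 22, 44, 88.
Compute 19^d (mod 89) for the divisors d until we hit 1:
19^1 ≡ 19 (mod 89)
19^2 ≡ 5 (mod 89)
19^4 ≡ 25 (mod 89)
19^8 ≡ 2 (mod 89)
19^11 ≡ 12 (mod 89)
19^22 ≡ 55 (mod 89)
19^44 ≡ 88 (mod 89)
19^88 ≡ 1 (mod 89) ✓
So ord_89(19) = 88.

88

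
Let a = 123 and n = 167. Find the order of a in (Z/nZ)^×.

166

The order of 123 must divide φ(167) = 167 − 1 = 166 = 2 · 83.
Divisors of 166: 1, 2, 83, 166.
Compute 123^d (mod 167) for the divisors d until we hit 1:
123^1 ≡ 123 (mod 167)
123^2 ≡ 99 (mod 167)
123^83 ≡ 166 (mod 167)
123^166 ≡ 1 (mod 167) ✓
Therefore the multiplicative order of 123 modulo 167 is 166.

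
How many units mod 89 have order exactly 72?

φ(89) = 89 − 1 = 88 = 2^3 · 11.
Since (Z/89Z)^× is cyclic of order 88, the number of elements of order d is φ(d) when d | 88 and 0 otherwise.
Since 72 ∤ 88, the count is 0.

0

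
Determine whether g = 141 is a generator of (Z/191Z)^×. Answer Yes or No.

φ(191) = 191 − 1 = 190 = 2 · 5 · 19.
An element g generates (Z/191Z)^× iff g^(190/q) ≢ 1 (mod 191) for each prime q ∈ {2, 5, 19}.
141^95 ≡ 190 (mod 191)  [q = 2: ≢ 1 ✓]
141^38 ≡ 49 (mod 191)  [q = 5: ≢ 1 ✓]
141^10 ≡ 154 (mod 191)  [q = 19: ≢ 1 ✓]
None equal 1, so ord_191(141) = 190: 141 is a primitive root.

Yes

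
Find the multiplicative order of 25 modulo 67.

11

By Lagrange's theorem, ord_67(25) divides φ(67) = 67 − 1 = 66 = 2 · 3 · 11.
Divisors of 66: 1, 2, 3, 6, 11, 22, 33, 66.
Check 25^d mod 67 for each divisor in increasing order:
25^1 ≡ 25 (mod 67)
25^2 ≡ 22 (mod 67)
25^3 ≡ 14 (mod 67)
25^6 ≡ 62 (mod 67)
25^11 ≡ 1 (mod 67) ✓
Hence ord(25) = 11.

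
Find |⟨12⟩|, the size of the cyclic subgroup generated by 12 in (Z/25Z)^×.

20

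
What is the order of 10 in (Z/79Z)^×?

13

Since 10 ∈ (Z/79Z)^×, its order divides φ(79) = 79 − 1 = 78 = 2 · 3 · 13.
Divisors of 78: 1, 2, 3, 6, 13, 26, 39, 78.
Compute 10^d (mod 79) for the divisors d until we hit 1:
10^1 ≡ 10
10^2 ≡ 21
10^3 ≡ 52
10^6 ≡ 18
10^13 ≡ 1
Hence ord(10) = 13.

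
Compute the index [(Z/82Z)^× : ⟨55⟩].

5

ord(55) | φ(82) = φ(2)·φ(41) = 1·40 = 40 = 2^3 · 5.
Divisors of 40: 1, 2, 4, 5, 8, 10, 20, 40.
Compute 55^d (mod 82) for the divisors d until we hit 1:
55^1 ≡ 55
55^2 ≡ 73
55^4 ≡ 81
55^5 ≡ 27
55^8 ≡ 1
So ord_82(55) = 8, hence |⟨55⟩| = 8.
[(Z/82Z)^× : ⟨55⟩] = 40/8 = 5.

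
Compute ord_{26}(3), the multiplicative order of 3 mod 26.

3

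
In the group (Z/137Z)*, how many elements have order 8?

4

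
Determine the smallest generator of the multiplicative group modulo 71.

7

φ(71) = 71 − 1 = 70 = 2 · 5 · 7.
g is a primitive root iff g^(70/q) ≢ 1 (mod 71) for each prime q ∈ {2, 5, 7}.
g = 2: 2^35 ≡ 1 — hits 1, so not a primitive root.
g = 3: 3^35 ≡ 1 — hits 1, so not a primitive root.
g = 4: 4^35 ≡ 1 — hits 1, so not a primitive root.
g = 5: 5^35 ≡ 1 — hits 1, so not a primitive root.
g = 6: 6^35 ≡ 1 — hits 1, so not a primitive root.
g = 7: 7^35 ≡ 70; 7^14 ≡ 54; 7^10 ≡ 45 — none is 1, so 7 is a primitive root.
Hence the least primitive root of 71 is 7.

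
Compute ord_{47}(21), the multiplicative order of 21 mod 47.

23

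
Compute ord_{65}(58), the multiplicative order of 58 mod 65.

12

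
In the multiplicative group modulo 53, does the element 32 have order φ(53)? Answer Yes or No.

φ(53) = 53 − 1 = 52 = 2^2 · 13.
An element g generates (Z/53Z)^× iff g^(52/q) ≢ 1 (mod 53) for each prime q ∈ {2, 13}.
32^26 ≡ 52 (mod 53)  [q = 2: ≢ 1 ✓]
32^4 ≡ 24 (mod 53)  [q = 13: ≢ 1 ✓]
Every test exponent gives a nontrivial residue, hence 32 generates the full group.

Yes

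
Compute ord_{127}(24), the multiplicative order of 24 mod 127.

18

The order of 24 must divide φ(127) = 127 − 1 = 126 = 2 · 3^2 · 7.
Divisors of 126: 1, 2, 3, 6, 7, 9, 14, 18, 21, 42, 63, 126.
Compute 24^d (mod 127) for the divisors d until we hit 1:
24^1 ≡ 24
24^2 ≡ 68
24^3 ≡ 108
24^6 ≡ 107
24^7 ≡ 28
24^9 ≡ 126
24^14 ≡ 22
24^18 ≡ 1
Therefore the multiplicative order of 24 modulo 127 is 18.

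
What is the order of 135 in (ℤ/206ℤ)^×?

51

By Lagrange's theorem, ord_206(135) divides φ(206) = φ(2)·φ(103) = 1·102 = 102 = 2 · 3 · 17.
Divisors of 102: 1, 2, 3, 6, 17, 34, 51, 102.
Evaluate successive powers at the divisors of 102:
135^1 ≡ 135 (mod 206)
135^2 ≡ 97 (mod 206)
135^3 ≡ 117 (mod 206)
135^6 ≡ 93 (mod 206)
135^17 ≡ 149 (mod 206)
135^34 ≡ 159 (mod 206)
135^51 ≡ 1 (mod 206) ✓
So ord_206(135) = 51.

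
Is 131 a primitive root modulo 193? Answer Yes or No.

No

φ(193) = 193 − 1 = 192 = 2^6 · 3.
An element g generates (Z/193Z)^× iff g^(192/q) ≢ 1 (mod 193) for each prime q ∈ {2, 3}.
131^96 ≡ 1 (mod 193)  [q = 2: ≡ 1 ✗]
131^64 ≡ 108 (mod 193)  [q = 3: ≢ 1 ✓]
131^96 ≡ 1 shows ord(131) | 96, strictly less than φ(193); not a primitive root.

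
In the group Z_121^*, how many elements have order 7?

φ(121) = φ(11^2) = 11·(11−1) = 110 = 2 · 5 · 11.
In a cyclic group of order 110, there are φ(d) elements of order d for each divisor d of 110, and zero for non-divisors.
Since 7 ∤ 110, the count is 0.

0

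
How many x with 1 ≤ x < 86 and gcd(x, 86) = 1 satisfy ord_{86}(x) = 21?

12

φ(86) = φ(2)·φ(43) = 1·42 = 42 = 2 · 3 · 7.
Since (Z/86Z)^× is cyclic of order 42, the number of elements of order d is φ(d) when d | 42 and 0 otherwise.
21 = 3 · 7 divides 42, and φ(21) = 12.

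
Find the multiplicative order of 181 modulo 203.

14

Since 181 ∈ (Z/203Z)^×, its order divides φ(203) = φ(7·29) = (7−1)·(29−1) = 6·28 = 168 = 2^3 · 3 · 7.
Divisors of 168: 1, 2, 3, 4, 6, 7, 8, 12, 14, 21, 24, 28, 42, 56, 84, 168.
Test each divisor d:
181^1 ≡ 181
181^2 ≡ 78
181^3 ≡ 111
181^4 ≡ 197
181^6 ≡ 141
181^7 ≡ 146
181^8 ≡ 36
181^12 ≡ 190
181^14 ≡ 1
So ord_203(181) = 14.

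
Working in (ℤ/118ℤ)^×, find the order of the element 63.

Since 63 ∈ (Z/118Z)^×, its order divides φ(118) = φ(2)·φ(59) = 1·58 = 58 = 2 · 29.
Divisors of 58: 1, 2, 29, 58.
Check 63^d mod 118 for each divisor in increasing order:
63^1 ≡ 63 (mod 118)
63^2 ≡ 75 (mod 118)
63^29 ≡ 1 (mod 118) ✓
Hence ord(63) = 29.

29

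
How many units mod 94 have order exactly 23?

φ(94) = φ(2)·φ(47) = 1·46 = 46 = 2 · 23.
Since (Z/94Z)^× is cyclic of order 46, the number of elements of order d is φ(d) when d | 46 and 0 otherwise.
23 | 46, and φ(23) = 23 − 1 = 22.

22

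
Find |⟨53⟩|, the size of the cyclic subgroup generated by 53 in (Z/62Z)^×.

The order of 53 must divide φ(62) = φ(2)·φ(31) = 1·30 = 30 = 2 · 3 · 5.
Divisors of 30: 1, 2, 3, 5, 6, 10, 15, 30.
Test each divisor d:
53^1 ≡ 53
53^2 ≡ 19
53^3 ≡ 15
53^5 ≡ 37
53^6 ≡ 39
53^10 ≡ 5
53^15 ≡ 61
53^30 ≡ 1
Hence ord(53) = 30.

30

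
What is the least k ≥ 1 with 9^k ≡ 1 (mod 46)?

11

ord(9) | φ(46) = φ(2)·φ(23) = 1·22 = 22 = 2 · 11.
Divisors of 22: 1, 2, 11, 22.
Evaluate successive powers at the divisors of 22:
9^1 ≡ 9
9^2 ≡ 35
9^11 ≡ 1
So ord_46(9) = 11.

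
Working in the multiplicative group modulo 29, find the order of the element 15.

28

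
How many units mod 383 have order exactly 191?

φ(383) = 383 − 1 = 382 = 2 · 191.
(Z/383Z)^× is cyclic (|G| = 382); a cyclic group of order m has exactly φ(d) elements of each order d | m, and none otherwise.
191 | 382, and φ(191) = 191 − 1 = 190.

190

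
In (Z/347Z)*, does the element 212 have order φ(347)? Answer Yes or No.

φ(347) = 347 − 1 = 346 = 2 · 173.
It suffices to check that the order of 212 is not a proper divisor of 346: compute 212^(346/q) for q ∈ {2, 173}.
212^173 ≡ 1 (mod 347)  [q = 2: ≡ 1 ✗]
212^2 ≡ 181 (mod 347)  [q = 173: ≢ 1 ✓]
Since 212^173 ≡ 1, the order of 212 divides 173 < 346, so 212 is not a primitive root.

No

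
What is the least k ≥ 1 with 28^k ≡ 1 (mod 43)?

42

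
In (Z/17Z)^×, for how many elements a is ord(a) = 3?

0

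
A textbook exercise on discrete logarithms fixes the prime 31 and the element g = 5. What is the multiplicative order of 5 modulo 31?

The order of 5 must divide φ(31) = 31 − 1 = 30 = 2 · 3 · 5.
Divisors of 30: 1, 2, 3, 5, 6, 10, 15, 30.
Evaluate successive powers at the divisors of 30:
5^1 ≡ 5
5^2 ≡ 25
5^3 ≡ 1
Hence ord(5) = 3.

3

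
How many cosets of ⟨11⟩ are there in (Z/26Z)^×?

1

ord(11) | φ(26) = φ(2)·φ(13) = 1·12 = 12 = 2^2 · 3.
Divisors of 12: 1, 2, 3, 4, 6, 12.
Evaluate successive powers at the divisors of 12:
11^1 ≡ 11 (mod 26)
11^2 ≡ 17 (mod 26)
11^3 ≡ 5 (mod 26)
11^4 ≡ 3 (mod 26)
11^6 ≡ 25 (mod 26)
11^12 ≡ 1 (mod 26) ✓
So ord_26(11) = 12, hence |⟨11⟩| = 12.
[(Z/26Z)^× : ⟨11⟩] = 12/12 = 1.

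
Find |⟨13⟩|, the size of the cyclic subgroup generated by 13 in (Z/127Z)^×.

63

The order of 13 must divide φ(127) = 127 − 1 = 126 = 2 · 3^2 · 7.
Divisors of 126: 1, 2, 3, 6, 7, 9, 14, 18, 21, 42, 63, 126.
Compute 13^d (mod 127) for the divisors d until we hit 1:
13^1 ≡ 13
13^2 ≡ 42
13^3 ≡ 38
13^6 ≡ 47
13^7 ≡ 103
13^9 ≡ 8
13^14 ≡ 68
13^18 ≡ 64
13^21 ≡ 19
13^42 ≡ 107
13^63 ≡ 1
So ord_127(13) = 63.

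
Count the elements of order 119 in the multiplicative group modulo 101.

φ(101) = 101 − 1 = 100 = 2^2 · 5^2.
Since (Z/101Z)^× is cyclic of order 100, the number of elements of order d is φ(d) when d | 100 and 0 otherwise.
119 does not divide 100, so no element of (Z/101Z)^× has order 119.

0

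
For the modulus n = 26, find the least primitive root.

φ(26) = φ(2)·φ(13) = 1·12 = 12 = 2^2 · 3.
g is a primitive root iff g^(12/q) ≢ 1 (mod 26) for each prime q ∈ {2, 3}.
g = 2: gcd(2, 26) = 2 > 1, not a unit — skip.
g = 3: 3^6 ≡ 1 — hits 1, so not a primitive root.
g = 4: gcd(4, 26) = 2 > 1, not a unit — skip.
g = 5: 5^6 ≡ 25; 5^4 ≡ 1 — hits 1, so not a primitive root.
g = 6: gcd(6, 26) = 2 > 1, not a unit — skip.
g = 7: 7^6 ≡ 25; 7^4 ≡ 9 — none is 1, so 7 is a primitive root.
Hence the least primitive root of 26 is 7.

7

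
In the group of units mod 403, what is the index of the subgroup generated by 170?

36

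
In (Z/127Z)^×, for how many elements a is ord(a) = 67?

0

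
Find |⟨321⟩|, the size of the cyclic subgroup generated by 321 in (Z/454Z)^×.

226

The order of 321 must divide φ(454) = φ(2)·φ(227) = 1·226 = 226 = 2 · 113.
Divisors of 226: 1, 2, 113, 226.
Evaluate successive powers at the divisors of 226:
321^1 ≡ 321 (mod 454)
321^2 ≡ 437 (mod 454)
321^113 ≡ 453 (mod 454)
321^226 ≡ 1 (mod 454) ✓
Therefore the multiplicative order of 321 modulo 454 is 226.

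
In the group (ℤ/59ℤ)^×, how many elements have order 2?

1

φ(59) = 59 − 1 = 58 = 2 · 29.
In a cyclic group of order 58, there are φ(d) elements of order d for each divisor d of 58, and zero for non-divisors.
2 | 58, and φ(2) = 2 − 1 = 1.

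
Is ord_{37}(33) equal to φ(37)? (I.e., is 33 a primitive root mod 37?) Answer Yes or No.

φ(37) = 37 − 1 = 36 = 2^2 · 3^2.
Test 33^(36/q) mod 37 for each prime factor q of 36:
33^18 ≡ 1 (mod 37)  [q = 2: ≡ 1 ✗]
33^12 ≡ 10 (mod 37)  [q = 3: ≢ 1 ✓]
33^18 ≡ 1 shows ord(33) | 18, strictly less than φ(37); not a primitive root.

No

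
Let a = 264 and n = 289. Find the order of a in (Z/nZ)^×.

Since 264 ∈ (Z/289Z)^×, its order divides φ(289) = φ(17^2) = 17·(17−1) = 272 = 2^4 · 17.
Divisors of 272: 1, 2, 4, 8, 16, 17, 34, 68, 136, 272.
Test each divisor d:
264^1 ≡ 264 (mod 289)
264^2 ≡ 47 (mod 289)
264^4 ≡ 186 (mod 289)
264^8 ≡ 205 (mod 289)
264^16 ≡ 120 (mod 289)
264^17 ≡ 179 (mod 289)
264^34 ≡ 251 (mod 289)
264^68 ≡ 288 (mod 289)
264^136 ≡ 1 (mod 289) ✓
Therefore the multiplicative order of 264 modulo 289 is 136.

136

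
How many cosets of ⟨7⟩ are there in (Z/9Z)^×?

2

Since 7 ∈ (Z/9Z)^×, its order divides φ(9) = φ(3^2) = 3·(3−1) = 6 = 2 · 3.
Divisors of 6: 1, 2, 3, 6.
Evaluate successive powers at the divisors of 6:
7^1 ≡ 7 (mod 9)
7^2 ≡ 4 (mod 9)
7^3 ≡ 1 (mod 9) ✓
So ord_9(7) = 3, hence |⟨7⟩| = 3.
[(Z/9Z)^× : ⟨7⟩] = 6/3 = 2.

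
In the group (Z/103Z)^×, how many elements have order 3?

2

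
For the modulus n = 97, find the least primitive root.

φ(97) = 97 − 1 = 96 = 2^5 · 3.
g is a primitive root iff g^(96/q) ≢ 1 (mod 97) for each prime q ∈ {2, 3}.
g = 2: 2^48 ≡ 1 — hits 1, so not a primitive root.
g = 3: 3^48 ≡ 1 — hits 1, so not a primitive root.
g = 4: 4^48 ≡ 1 — hits 1, so not a primitive root.
g = 5: 5^48 ≡ 96; 5^32 ≡ 35 — none is 1, so 5 is a primitive root.
Hence the least primitive root of 97 is 5.

5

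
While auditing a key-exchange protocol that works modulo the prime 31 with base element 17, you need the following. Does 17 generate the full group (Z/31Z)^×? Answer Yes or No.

Yes

φ(31) = 31 − 1 = 30 = 2 · 3 · 5.
It suffices to check that the order of 17 is not a proper divisor of 30: compute 17^(30/q) for q ∈ {2, 3, 5}.
17^15 ≡ 30 (mod 31)  [q = 2: ≢ 1 ✓]
17^10 ≡ 25 (mod 31)  [q = 3: ≢ 1 ✓]
17^6 ≡ 8 (mod 31)  [q = 5: ≢ 1 ✓]
Every test exponent gives a nontrivial residue, hence 17 generates the full group.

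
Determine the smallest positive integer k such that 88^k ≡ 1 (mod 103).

By Lagrange's theorem, ord_103(88) divides φ(103) = 103 − 1 = 102 = 2 · 3 · 17.
Divisors of 102: 1, 2, 3, 6, 17, 34, 51, 102.
Compute 88^d (mod 103) for the divisors d until we hit 1:
88^1 ≡ 88
88^2 ≡ 19
88^3 ≡ 24
88^6 ≡ 61
88^17 ≡ 57
88^34 ≡ 56
88^51 ≡ 102
88^102 ≡ 1
Therefore the multiplicative order of 88 modulo 103 is 102.

102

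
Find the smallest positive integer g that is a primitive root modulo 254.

3

φ(254) = φ(2)·φ(127) = 1·126 = 126 = 2 · 3^2 · 7.
g is a primitive root iff g^(126/q) ≢ 1 (mod 254) for each prime q ∈ {2, 3, 7}.
g = 2: gcd(2, 254) = 2 > 1, not a unit — skip.
g = 3: 3^63 ≡ 253; 3^42 ≡ 107; 3^18 ≡ 131 — none is 1, so 3 is a primitive root.
So 3 is the smallest generator of (Z/254Z)^×.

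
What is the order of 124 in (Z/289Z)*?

272

The order of 124 must divide φ(289) = φ(17^2) = 17·(17−1) = 272 = 2^4 · 17.
Divisors of 272: 1, 2, 4, 8, 16, 17, 34, 68, 136, 272.
Test each divisor d:
124^1 ≡ 124
124^2 ≡ 59
124^4 ≡ 13
124^8 ≡ 169
124^16 ≡ 239
124^17 ≡ 158
124^34 ≡ 110
124^68 ≡ 251
124^136 ≡ 288
124^272 ≡ 1
The smallest such exponent is 272, so the order of 124 is 272.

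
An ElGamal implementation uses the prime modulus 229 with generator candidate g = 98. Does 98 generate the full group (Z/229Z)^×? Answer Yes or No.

Yes

φ(229) = 229 − 1 = 228 = 2^2 · 3 · 19.
Test 98^(228/q) mod 229 for each prime factor q of 228:
98^114 ≡ 228 (mod 229)  [q = 2: ≢ 1 ✓]
98^76 ≡ 134 (mod 229)  [q = 3: ≢ 1 ✓]
98^12 ≡ 16 (mod 229)  [q = 19: ≢ 1 ✓]
All checks pass, so 98 has order 228 and is a primitive root modulo 229.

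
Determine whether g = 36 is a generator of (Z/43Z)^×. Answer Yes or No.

No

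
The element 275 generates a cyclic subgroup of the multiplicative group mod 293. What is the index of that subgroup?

1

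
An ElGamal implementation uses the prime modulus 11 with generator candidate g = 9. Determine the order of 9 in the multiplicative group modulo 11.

5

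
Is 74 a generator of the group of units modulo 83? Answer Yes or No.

Yes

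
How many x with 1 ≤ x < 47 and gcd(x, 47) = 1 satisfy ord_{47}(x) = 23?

22

φ(47) = 47 − 1 = 46 = 2 · 23.
Since (Z/47Z)^× is cyclic of order 46, the number of elements of order d is φ(d) when d | 46 and 0 otherwise.
23 | 46, and φ(23) = 23 − 1 = 22.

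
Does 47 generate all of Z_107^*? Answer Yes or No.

φ(107) = 107 − 1 = 106 = 2 · 53.
It suffices to check that the order of 47 is not a proper divisor of 106: compute 47^(106/q) for q ∈ {2, 53}.
47^53 ≡ 1 (mod 107)  [q = 2: ≡ 1 ✗]
47^2 ≡ 69 (mod 107)  [q = 53: ≢ 1 ✓]
47^53 ≡ 1 shows ord(47) | 53, strictly less than φ(107); not a primitive root.

No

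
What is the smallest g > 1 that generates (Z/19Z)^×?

2

φ(19) = 19 − 1 = 18 = 2 · 3^2.
Test candidates g = 2, 3, … against the prime factors q ∈ {2, 3} of φ(19): g is a generator iff g^(18/q) ≢ 1 for every such q.
g = 2: 2^9 ≡ 18; 2^6 ≡ 7 — none is 1, so 2 is a primitive root.
So 2 is the smallest generator of (Z/19Z)^×.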